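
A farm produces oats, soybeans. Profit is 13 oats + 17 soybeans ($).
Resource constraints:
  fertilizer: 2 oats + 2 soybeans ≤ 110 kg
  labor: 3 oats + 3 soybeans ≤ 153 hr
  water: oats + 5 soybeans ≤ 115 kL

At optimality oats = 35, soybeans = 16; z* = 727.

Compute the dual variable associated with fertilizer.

At the optimum: fertilizer uses 102 of 110 (slack = 8); labor uses 153 of 153 (binding); water uses 115 of 115 (binding).
Since fertilizer is not tight, its dual is 0.
Dual feasibility on the basic columns requires 3·y_labor + 1·y_water = 13, 3·y_labor + 5·y_water = 17.
Solving: y_labor = 4, y_water = 1.
Shadow price of fertilizer = 0.

0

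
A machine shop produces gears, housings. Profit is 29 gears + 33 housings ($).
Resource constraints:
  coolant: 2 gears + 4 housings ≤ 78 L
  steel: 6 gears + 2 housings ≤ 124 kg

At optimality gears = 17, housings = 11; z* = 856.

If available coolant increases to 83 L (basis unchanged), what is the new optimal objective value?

At the optimum: coolant uses 78 of 78 (binding); steel uses 124 of 124 (binding).
From A_Bᵀ y = c: 2·y_coolant + 6·y_steel = 29; 4·y_coolant + 2·y_steel = 33.
→ y_coolant = 7 and y_steel = 2.5.
Δz = y_coolant·Δb = 7 × (5) = 35, so new z* = 856 + 35 = 891.

891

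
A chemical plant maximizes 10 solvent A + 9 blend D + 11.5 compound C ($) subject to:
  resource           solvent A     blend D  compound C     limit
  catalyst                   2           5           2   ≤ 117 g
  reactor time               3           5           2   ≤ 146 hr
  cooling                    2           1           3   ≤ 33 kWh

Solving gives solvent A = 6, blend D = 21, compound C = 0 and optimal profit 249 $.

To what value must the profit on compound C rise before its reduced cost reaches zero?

14

At the optimum: catalyst uses 117 of 117 (binding); reactor time uses 123 of 146 (slack = 23); cooling uses 33 of 33 (binding).
By complementary slackness, y = 0 for the non-binding constraint.
From A_Bᵀ y = c: 2·y_catalyst + 2·y_cooling = 10; 5·y_catalyst + 1·y_cooling = 9.
→ y_catalyst = 1 and y_cooling = 4.
compound C enters the basis when its profit ≥ yᵀa₃ = 1·2 + 4·3 = 14.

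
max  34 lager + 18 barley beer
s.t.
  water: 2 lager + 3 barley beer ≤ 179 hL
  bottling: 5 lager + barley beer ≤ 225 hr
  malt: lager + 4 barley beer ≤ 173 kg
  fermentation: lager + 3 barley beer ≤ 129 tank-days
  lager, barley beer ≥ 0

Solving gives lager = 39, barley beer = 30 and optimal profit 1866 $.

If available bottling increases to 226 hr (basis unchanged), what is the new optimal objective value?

Binding: bottling and fermentation. Non-binding: water (11 unused), malt (14 unused).
Slack constraints have shadow price 0 (complementary slackness).
Dual feasibility on the basic columns requires 5·y_bottling + 1·y_fermentation = 34, 1·y_bottling + 3·y_fermentation = 18.
This yields shadow prices y_bottling = 6, y_fermentation = 4.
Δz = y_bottling·Δb = 6 × (1) = 6, so new z* = 1866 + 6 = 1872.

1872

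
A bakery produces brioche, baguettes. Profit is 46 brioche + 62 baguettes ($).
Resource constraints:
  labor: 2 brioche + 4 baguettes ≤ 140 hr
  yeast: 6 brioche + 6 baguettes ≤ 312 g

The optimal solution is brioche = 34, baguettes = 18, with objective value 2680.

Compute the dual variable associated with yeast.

Both labor and yeast are binding at x*.
The binding rows give the dual system: 2·y_labor + 6·y_yeast = 46 and 4·y_labor + 6·y_yeast = 62.
Solving: y_labor = 8, y_yeast = 5.
Shadow price of yeast = 5.

5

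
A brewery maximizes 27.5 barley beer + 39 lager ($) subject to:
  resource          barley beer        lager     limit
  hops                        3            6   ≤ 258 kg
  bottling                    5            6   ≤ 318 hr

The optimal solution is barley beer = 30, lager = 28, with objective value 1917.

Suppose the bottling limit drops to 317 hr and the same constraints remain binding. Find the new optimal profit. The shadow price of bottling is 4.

Δb = -1, so new z* = 1917 + (4)·(-1) = 1917 − 4 = 1913.

1913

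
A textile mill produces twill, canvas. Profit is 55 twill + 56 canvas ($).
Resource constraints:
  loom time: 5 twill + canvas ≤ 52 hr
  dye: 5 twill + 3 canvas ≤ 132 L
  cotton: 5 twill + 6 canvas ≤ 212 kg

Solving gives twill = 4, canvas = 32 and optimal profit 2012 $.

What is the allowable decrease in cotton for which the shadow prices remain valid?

160

Binding constraints: loom time, cotton. The basis is B = [[5,1],[5,6]] with det 25.
Per unit decrease in cotton, x* moves by d = (0.04, -0.2).
The basis stays optimal until canvas reaches 0; allowable decrease = 160 kg.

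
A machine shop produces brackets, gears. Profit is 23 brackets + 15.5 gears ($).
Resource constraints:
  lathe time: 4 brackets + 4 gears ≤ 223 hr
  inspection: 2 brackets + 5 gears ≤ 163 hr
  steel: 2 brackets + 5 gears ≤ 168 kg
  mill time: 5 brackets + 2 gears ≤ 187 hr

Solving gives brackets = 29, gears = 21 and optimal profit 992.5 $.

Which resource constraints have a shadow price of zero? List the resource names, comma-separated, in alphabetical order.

lathe time: 200/223 (slack 23)
inspection: 163/163 (binding)
steel: 163/168 (slack 5)
mill time: 187/187 (binding)
By complementary slackness, a constraint with positive slack has shadow price 0 → lathe time, steel.

lathe time, steel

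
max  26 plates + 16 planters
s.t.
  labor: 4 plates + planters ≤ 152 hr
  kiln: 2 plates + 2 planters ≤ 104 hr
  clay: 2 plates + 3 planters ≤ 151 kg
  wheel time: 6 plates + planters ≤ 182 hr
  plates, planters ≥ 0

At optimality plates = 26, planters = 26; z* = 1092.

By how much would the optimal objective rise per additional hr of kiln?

Binding: kiln and wheel time. Non-binding: labor (22 unused), clay (21 unused).
Since labor, clay are not tight, their duals are 0.
The binding rows give the dual system: 2·y_kiln + 6·y_wheel time = 26 and 2·y_kiln + 1·y_wheel time = 16.
This yields shadow prices y_kiln = 7, y_wheel time = 2.
Shadow price of kiln = 7.

7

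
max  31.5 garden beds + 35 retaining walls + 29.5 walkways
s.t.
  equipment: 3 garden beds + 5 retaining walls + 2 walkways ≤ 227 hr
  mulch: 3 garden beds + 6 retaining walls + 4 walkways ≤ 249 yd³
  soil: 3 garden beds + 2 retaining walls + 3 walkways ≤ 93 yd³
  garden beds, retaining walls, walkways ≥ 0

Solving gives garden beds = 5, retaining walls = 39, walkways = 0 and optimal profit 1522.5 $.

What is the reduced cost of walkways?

At the optimum: equipment uses 210 of 227 (slack = 17); mulch uses 249 of 249 (binding); soil uses 93 of 93 (binding).
By complementary slackness, y = 0 for the non-binding constraint.
From A_Bᵀ y = c: 3·y_mulch + 3·y_soil = 31.5; 6·y_mulch + 2·y_soil = 35.
Solving: y_mulch = 3.5, y_soil = 7.
Reduced cost of walkways: c₃ − yᵀa₃ = 29.5 − (3.5·4 + 7·3) = 29.5 − 35 = -5.5.

-5.5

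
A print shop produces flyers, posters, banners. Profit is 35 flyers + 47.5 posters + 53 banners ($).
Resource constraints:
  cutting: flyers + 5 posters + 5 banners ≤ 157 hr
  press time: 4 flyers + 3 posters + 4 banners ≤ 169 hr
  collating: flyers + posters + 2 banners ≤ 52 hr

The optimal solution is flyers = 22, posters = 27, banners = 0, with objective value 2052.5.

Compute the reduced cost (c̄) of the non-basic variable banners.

At the optimum: cutting uses 157 of 157 (binding); press time uses 169 of 169 (binding); collating uses 49 of 52 (slack = 3).
Since collating is not tight, its dual is 0.
Dual feasibility on the basic columns requires 1·y_cutting + 4·y_press time = 35, 5·y_cutting + 3·y_press time = 47.5.
This yields shadow prices y_cutting = 5, y_press time = 7.5.
Reduced cost of banners: c₃ − yᵀa₃ = 53 − (5·5 + 7.5·4) = 53 − 55 = -2.

-2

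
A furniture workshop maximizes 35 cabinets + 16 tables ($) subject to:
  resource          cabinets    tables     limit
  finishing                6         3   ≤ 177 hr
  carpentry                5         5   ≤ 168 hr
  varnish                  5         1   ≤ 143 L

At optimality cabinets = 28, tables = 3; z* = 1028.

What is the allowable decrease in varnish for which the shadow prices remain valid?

Binding constraints: finishing, varnish. The basis is B = [[6,3],[5,1]] with det -9.
Per unit decrease in varnish, x* moves by d = (-0.3333, 0.6667).
The basis stays optimal until carpentry becomes binding; allowable decrease = 7.8 L.

7.8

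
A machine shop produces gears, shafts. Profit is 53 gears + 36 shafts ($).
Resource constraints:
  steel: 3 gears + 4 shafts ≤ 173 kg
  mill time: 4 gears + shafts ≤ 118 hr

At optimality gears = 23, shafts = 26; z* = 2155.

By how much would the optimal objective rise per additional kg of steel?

7

At the optimum: steel uses 173 of 173 (binding); mill time uses 118 of 118 (binding).
From A_Bᵀ y = c: 3·y_steel + 4·y_mill time = 53; 4·y_steel + 1·y_mill time = 36.
Solving: y_steel = 7, y_mill time = 8.
Shadow price of steel = 7.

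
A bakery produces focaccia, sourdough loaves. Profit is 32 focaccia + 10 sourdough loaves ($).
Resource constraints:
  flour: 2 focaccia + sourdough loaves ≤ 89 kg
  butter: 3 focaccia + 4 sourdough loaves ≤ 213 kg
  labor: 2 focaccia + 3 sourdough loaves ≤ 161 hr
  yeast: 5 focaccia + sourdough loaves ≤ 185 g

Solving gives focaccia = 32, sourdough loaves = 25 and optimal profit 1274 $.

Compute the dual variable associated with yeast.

4

At the optimum: flour uses 89 of 89 (binding); butter uses 196 of 213 (slack = 17); labor uses 139 of 161 (slack = 22); yeast uses 185 of 185 (binding).
Since butter, labor are not tight, their duals are 0.
The binding rows give the dual system: 2·y_flour + 5·y_yeast = 32 and 1·y_flour + 1·y_yeast = 10.
This yields shadow prices y_flour = 6, y_yeast = 4.
Shadow price of yeast = 4.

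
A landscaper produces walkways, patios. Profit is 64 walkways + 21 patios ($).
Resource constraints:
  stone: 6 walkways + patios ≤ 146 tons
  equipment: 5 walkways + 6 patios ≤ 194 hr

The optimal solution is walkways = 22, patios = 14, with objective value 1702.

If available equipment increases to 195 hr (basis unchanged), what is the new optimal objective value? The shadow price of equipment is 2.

1704

Δb = 1, so new z* = 1702 + (2)·(1) = 1702 + 2 = 1704.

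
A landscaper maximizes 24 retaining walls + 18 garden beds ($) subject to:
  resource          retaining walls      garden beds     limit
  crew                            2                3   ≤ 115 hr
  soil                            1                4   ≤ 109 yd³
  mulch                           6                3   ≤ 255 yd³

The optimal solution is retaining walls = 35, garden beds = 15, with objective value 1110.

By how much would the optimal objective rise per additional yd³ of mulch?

Binding: crew and mulch. Non-binding: soil (14 unused).
Slack constraints have shadow price 0 (complementary slackness).
From A_Bᵀ y = c: 2·y_crew + 6·y_mulch = 24; 3·y_crew + 3·y_mulch = 18.
Solving: y_crew = 3, y_mulch = 3.
Shadow price of mulch = 3.

3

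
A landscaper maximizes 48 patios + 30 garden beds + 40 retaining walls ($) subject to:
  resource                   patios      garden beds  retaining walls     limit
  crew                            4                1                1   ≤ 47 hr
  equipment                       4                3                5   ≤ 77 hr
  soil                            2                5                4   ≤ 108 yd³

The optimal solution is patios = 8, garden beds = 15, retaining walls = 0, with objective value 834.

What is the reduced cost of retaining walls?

Check each constraint at x*: crew 47/47 (tight); equipment 77/77 (tight); soil 91/108 (slack 17).
Since soil is not tight, its dual is 0.
The binding rows give the dual system: 4·y_crew + 4·y_equipment = 48 and 1·y_crew + 3·y_equipment = 30.
Solving: y_crew = 3, y_equipment = 9.
Reduced cost of retaining walls: c₃ − yᵀa₃ = 40 − (3·1 + 9·5) = 40 − 48 = -8.

-8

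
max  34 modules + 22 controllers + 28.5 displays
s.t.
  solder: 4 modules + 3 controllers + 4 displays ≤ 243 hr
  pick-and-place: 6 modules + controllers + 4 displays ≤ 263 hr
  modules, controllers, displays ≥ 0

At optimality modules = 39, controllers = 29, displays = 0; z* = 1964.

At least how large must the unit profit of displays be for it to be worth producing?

At the optimum: solder uses 243 of 243 (binding); pick-and-place uses 263 of 263 (binding).
Dual feasibility on the basic columns requires 4·y_solder + 6·y_pick-and-place = 34, 3·y_solder + 1·y_pick-and-place = 22.
Solving: y_solder = 7, y_pick-and-place = 1.
displays enters the basis when its profit ≥ yᵀa₃ = 7·4 + 1·4 = 32.

32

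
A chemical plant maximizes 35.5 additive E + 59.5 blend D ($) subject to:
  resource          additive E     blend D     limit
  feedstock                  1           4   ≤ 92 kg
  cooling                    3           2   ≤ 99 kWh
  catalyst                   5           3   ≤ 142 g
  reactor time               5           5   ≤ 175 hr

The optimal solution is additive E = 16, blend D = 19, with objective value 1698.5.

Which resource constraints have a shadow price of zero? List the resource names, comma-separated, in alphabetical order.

catalyst, cooling

feedstock: 92/92 (binding)
cooling: 86/99 (slack 13)
catalyst: 137/142 (slack 5)
reactor time: 175/175 (binding)
By complementary slackness, a constraint with positive slack has shadow price 0 → catalyst, cooling.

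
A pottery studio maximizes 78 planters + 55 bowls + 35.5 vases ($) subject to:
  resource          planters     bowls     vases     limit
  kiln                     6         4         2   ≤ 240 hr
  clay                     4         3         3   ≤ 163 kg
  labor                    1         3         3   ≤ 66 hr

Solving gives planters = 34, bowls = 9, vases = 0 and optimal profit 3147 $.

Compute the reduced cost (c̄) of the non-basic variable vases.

At the optimum: kiln uses 240 of 240 (binding); clay uses 163 of 163 (binding); labor uses 61 of 66 (slack = 5).
By complementary slackness, y = 0 for the non-binding constraint.
Dual feasibility on the basic columns requires 6·y_kiln + 4·y_clay = 78, 4·y_kiln + 3·y_clay = 55.
This yields shadow prices y_kiln = 7, y_clay = 9.
Reduced cost of vases: c₃ − yᵀa₃ = 35.5 − (7·2 + 9·3) = 35.5 − 41 = -5.5.

-5.5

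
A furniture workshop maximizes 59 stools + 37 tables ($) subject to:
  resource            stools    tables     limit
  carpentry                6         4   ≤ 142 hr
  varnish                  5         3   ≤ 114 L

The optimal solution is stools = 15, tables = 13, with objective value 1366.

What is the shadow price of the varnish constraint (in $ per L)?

At the optimum: carpentry uses 142 of 142 (binding); varnish uses 114 of 114 (binding).
The binding rows give the dual system: 6·y_carpentry + 5·y_varnish = 59 and 4·y_carpentry + 3·y_varnish = 37.
Solving: y_carpentry = 4, y_varnish = 7.
Shadow price of varnish = 7.

7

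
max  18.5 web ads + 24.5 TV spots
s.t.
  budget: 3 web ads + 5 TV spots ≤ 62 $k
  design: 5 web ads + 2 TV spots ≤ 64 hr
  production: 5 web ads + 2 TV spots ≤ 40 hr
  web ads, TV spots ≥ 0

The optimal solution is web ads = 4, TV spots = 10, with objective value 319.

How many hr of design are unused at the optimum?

24

design used = 5·4 + 2·10 = 40; slack = 64 − 40 = 24.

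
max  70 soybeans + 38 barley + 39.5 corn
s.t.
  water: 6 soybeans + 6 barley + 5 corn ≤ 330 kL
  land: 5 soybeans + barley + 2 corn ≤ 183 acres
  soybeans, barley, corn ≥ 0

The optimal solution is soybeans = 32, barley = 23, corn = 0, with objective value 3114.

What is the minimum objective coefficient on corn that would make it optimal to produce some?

Check each constraint at x*: water 330/330 (tight); land 183/183 (tight).
From A_Bᵀ y = c: 6·y_water + 5·y_land = 70; 6·y_water + 1·y_land = 38.
→ y_water = 5 and y_land = 8.
corn enters the basis when its profit ≥ yᵀa₃ = 5·5 + 8·2 = 41.

41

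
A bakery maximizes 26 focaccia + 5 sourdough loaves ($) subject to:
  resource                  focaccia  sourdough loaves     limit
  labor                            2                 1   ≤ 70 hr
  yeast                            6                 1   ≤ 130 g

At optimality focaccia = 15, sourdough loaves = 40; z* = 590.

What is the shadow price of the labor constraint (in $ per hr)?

1

Check each constraint at x*: labor 70/70 (tight); yeast 130/130 (tight).
Dual feasibility on the basic columns requires 2·y_labor + 6·y_yeast = 26, 1·y_labor + 1·y_yeast = 5.
This yields shadow prices y_labor = 1, y_yeast = 4.
Shadow price of labor = 1.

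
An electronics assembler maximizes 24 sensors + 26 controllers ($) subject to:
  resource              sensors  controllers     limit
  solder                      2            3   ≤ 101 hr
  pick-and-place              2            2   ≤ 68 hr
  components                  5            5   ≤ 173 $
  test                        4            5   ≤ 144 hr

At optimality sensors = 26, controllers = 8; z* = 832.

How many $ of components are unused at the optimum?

3

components used = 5·26 + 5·8 = 170; slack = 173 − 170 = 3.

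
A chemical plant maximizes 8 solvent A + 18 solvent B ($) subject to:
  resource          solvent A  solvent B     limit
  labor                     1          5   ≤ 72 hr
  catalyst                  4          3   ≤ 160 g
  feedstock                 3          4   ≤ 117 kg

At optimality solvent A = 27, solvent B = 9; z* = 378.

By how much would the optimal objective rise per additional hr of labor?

2

At the optimum: labor uses 72 of 72 (binding); catalyst uses 135 of 160 (slack = 25); feedstock uses 117 of 117 (binding).
By complementary slackness, y = 0 for the non-binding constraint.
From A_Bᵀ y = c: 1·y_labor + 3·y_feedstock = 8; 5·y_labor + 4·y_feedstock = 18.
This yields shadow prices y_labor = 2, y_feedstock = 2.
Shadow price of labor = 2.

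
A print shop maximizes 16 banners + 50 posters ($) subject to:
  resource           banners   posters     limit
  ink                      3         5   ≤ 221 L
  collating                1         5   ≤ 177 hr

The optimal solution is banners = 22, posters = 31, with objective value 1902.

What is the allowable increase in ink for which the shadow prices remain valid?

310

Binding constraints: ink, collating. The basis is B = [[3,5],[1,5]] with det 10.
Per unit increase in ink, x* moves by d = (0.5, -0.1).
The basis stays optimal until posters reaches 0; allowable increase = 310 L.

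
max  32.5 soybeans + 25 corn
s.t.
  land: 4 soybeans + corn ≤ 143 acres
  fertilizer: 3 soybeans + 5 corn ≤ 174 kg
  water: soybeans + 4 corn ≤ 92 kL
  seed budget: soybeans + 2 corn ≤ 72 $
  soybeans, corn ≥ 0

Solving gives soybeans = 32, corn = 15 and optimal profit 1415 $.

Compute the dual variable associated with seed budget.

Binding: land and water. Non-binding: fertilizer (3 unused), seed budget (10 unused).
Since fertilizer, seed budget are not tight, their duals are 0.
Dual feasibility on the basic columns requires 4·y_land + 1·y_water = 32.5, 1·y_land + 4·y_water = 25.
Solving: y_land = 7, y_water = 4.5.
Shadow price of seed budget = 0.

0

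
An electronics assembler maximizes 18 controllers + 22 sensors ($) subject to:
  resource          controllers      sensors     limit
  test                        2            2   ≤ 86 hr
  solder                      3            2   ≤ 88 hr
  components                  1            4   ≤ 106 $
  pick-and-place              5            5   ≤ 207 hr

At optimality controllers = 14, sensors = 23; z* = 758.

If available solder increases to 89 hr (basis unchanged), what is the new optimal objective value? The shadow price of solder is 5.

Δb = 1, so new z* = 758 + (5)·(1) = 758 + 5 = 763.

763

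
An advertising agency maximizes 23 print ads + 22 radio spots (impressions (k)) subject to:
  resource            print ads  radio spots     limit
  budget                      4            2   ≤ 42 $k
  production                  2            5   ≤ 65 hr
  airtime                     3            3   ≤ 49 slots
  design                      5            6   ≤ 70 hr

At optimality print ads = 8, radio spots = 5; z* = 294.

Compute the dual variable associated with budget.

Check each constraint at x*: budget 42/42 (tight); production 41/65 (slack 24); airtime 39/49 (slack 10); design 70/70 (tight).
Since production, airtime are not tight, their duals are 0.
Dual feasibility on the basic columns requires 4·y_budget + 5·y_design = 23, 2·y_budget + 6·y_design = 22.
→ y_budget = 2 and y_design = 3.
Shadow price of budget = 2.

2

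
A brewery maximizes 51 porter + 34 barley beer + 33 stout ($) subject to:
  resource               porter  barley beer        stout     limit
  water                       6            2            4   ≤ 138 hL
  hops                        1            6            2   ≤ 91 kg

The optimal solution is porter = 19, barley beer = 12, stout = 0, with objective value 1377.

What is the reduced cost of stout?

Check each constraint at x*: water 138/138 (tight); hops 91/91 (tight).
The binding rows give the dual system: 6·y_water + 1·y_hops = 51 and 2·y_water + 6·y_hops = 34.
→ y_water = 8 and y_hops = 3.
Reduced cost of stout: c₃ − yᵀa₃ = 33 − (8·4 + 3·2) = 33 − 38 = -5.

-5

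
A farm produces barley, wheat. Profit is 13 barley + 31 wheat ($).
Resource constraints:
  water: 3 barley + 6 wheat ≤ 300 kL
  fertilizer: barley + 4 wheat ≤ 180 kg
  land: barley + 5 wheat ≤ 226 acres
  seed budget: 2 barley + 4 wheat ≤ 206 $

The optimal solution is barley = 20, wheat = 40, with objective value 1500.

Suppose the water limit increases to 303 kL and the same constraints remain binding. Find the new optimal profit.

Check each constraint at x*: water 300/300 (tight); fertilizer 180/180 (tight); land 220/226 (slack 6); seed budget 200/206 (slack 6).
By complementary slackness, y = 0 for the non-binding constraints.
Dual feasibility on the basic columns requires 3·y_water + 1·y_fertilizer = 13, 6·y_water + 4·y_fertilizer = 31.
→ y_water = 3.5 and y_fertilizer = 2.5.
Δz = y_water·Δb = 3.5 × (3) = 10.5, so new z* = 1500 + 10.5 = 1510.5.

1510.5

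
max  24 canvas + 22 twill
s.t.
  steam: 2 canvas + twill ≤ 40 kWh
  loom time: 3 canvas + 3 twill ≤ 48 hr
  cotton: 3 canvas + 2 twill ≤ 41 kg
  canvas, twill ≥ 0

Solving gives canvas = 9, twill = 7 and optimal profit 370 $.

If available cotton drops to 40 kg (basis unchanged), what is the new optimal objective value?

368

At the optimum: steam uses 25 of 40 (slack = 15); loom time uses 48 of 48 (binding); cotton uses 41 of 41 (binding).
Slack constraints have shadow price 0 (complementary slackness).
The binding rows give the dual system: 3·y_loom time + 3·y_cotton = 24 and 3·y_loom time + 2·y_cotton = 22.
This yields shadow prices y_loom time = 6, y_cotton = 2.
Δz = y_cotton·Δb = 2 × (-1) = -2, so new z* = 370 − 2 = 368.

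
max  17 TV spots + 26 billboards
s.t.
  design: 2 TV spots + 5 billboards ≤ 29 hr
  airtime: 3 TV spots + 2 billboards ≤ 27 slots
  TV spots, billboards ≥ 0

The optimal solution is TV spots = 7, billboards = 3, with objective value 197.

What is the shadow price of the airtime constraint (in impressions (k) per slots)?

3

Check each constraint at x*: design 29/29 (tight); airtime 27/27 (tight).
The binding rows give the dual system: 2·y_design + 3·y_airtime = 17 and 5·y_design + 2·y_airtime = 26.
Solving: y_design = 4, y_airtime = 3.
Shadow price of airtime = 3.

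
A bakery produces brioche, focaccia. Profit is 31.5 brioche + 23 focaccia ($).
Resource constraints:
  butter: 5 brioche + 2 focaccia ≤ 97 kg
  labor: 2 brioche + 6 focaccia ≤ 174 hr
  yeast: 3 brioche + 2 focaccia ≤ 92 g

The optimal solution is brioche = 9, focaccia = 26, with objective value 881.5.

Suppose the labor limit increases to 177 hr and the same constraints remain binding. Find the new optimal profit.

887.5

Check each constraint at x*: butter 97/97 (tight); labor 174/174 (tight); yeast 79/92 (slack 13).
By complementary slackness, y = 0 for the non-binding constraint.
The binding rows give the dual system: 5·y_butter + 2·y_labor = 31.5 and 2·y_butter + 6·y_labor = 23.
This yields shadow prices y_butter = 5.5, y_labor = 2.
Δz = y_labor·Δb = 2 × (3) = 6, so new z* = 881.5 + 6 = 887.5.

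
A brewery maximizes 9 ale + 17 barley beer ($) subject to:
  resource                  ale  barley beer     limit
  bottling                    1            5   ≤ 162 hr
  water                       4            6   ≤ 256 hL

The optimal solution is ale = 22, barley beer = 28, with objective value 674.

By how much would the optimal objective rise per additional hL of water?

Check each constraint at x*: bottling 162/162 (tight); water 256/256 (tight).
The binding rows give the dual system: 1·y_bottling + 4·y_water = 9 and 5·y_bottling + 6·y_water = 17.
Solving: y_bottling = 1, y_water = 2.
Shadow price of water = 2.

2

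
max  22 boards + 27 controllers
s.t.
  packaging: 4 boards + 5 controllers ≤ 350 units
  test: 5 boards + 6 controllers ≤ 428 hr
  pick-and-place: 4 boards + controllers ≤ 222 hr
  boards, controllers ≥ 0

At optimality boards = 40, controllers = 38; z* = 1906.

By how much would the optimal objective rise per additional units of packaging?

3

Binding: packaging and test. Non-binding: pick-and-place (24 unused).
Since pick-and-place is not tight, its dual is 0.
The binding rows give the dual system: 4·y_packaging + 5·y_test = 22 and 5·y_packaging + 6·y_test = 27.
This yields shadow prices y_packaging = 3, y_test = 2.
Shadow price of packaging = 3.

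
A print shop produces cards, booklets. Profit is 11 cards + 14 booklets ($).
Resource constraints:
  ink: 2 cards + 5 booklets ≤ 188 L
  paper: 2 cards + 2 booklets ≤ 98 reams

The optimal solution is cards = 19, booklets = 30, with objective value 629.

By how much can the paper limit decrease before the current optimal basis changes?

22.8

Binding constraints: ink, paper. The basis is B = [[2,5],[2,2]] with det -6.
Per unit decrease in paper, x* moves by d = (-0.8333, 0.3333).
The basis stays optimal until cards reaches 0; allowable decrease = 22.8 reams.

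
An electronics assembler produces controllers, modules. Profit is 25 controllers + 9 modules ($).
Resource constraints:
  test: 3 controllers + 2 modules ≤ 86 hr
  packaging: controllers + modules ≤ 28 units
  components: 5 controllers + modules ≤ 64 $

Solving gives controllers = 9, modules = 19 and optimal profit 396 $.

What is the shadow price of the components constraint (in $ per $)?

At the optimum: test uses 65 of 86 (slack = 21); packaging uses 28 of 28 (binding); components uses 64 of 64 (binding).
By complementary slackness, y = 0 for the non-binding constraint.
Dual feasibility on the basic columns requires 1·y_packaging + 5·y_components = 25, 1·y_packaging + 1·y_components = 9.
Solving: y_packaging = 5, y_components = 4.
Shadow price of components = 4.

4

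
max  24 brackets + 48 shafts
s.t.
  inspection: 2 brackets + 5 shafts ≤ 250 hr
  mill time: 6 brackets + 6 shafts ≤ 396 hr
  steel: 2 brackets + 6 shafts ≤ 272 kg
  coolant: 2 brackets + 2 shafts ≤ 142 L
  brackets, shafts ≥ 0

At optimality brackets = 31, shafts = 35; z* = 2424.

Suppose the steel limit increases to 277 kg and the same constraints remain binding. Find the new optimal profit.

2454

Binding: mill time and steel. Non-binding: inspection (13 unused), coolant (10 unused).
Since inspection, coolant are not tight, their duals are 0.
Dual feasibility on the basic columns requires 6·y_mill time + 2·y_steel = 24, 6·y_mill time + 6·y_steel = 48.
This yields shadow prices y_mill time = 2, y_steel = 6.
Δz = y_steel·Δb = 6 × (5) = 30, so new z* = 2424 + 30 = 2454.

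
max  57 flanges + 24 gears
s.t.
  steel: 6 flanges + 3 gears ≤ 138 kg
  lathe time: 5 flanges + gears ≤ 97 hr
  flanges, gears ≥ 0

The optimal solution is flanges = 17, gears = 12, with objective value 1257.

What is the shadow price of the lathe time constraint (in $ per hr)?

3

Both steel and lathe time are binding at x*.
Dual feasibility on the basic columns requires 6·y_steel + 5·y_lathe time = 57, 3·y_steel + 1·y_lathe time = 24.
Solving: y_steel = 7, y_lathe time = 3.
Shadow price of lathe time = 3.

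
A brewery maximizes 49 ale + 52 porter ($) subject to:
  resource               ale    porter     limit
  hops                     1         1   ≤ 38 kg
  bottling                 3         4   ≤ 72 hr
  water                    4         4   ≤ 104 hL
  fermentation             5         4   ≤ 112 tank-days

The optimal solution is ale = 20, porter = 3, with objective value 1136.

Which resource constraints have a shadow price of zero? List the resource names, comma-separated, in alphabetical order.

hops: 23/38 (slack 15)
bottling: 72/72 (binding)
water: 92/104 (slack 12)
fermentation: 112/112 (binding)
By complementary slackness, a constraint with positive slack has shadow price 0 → hops, water.

hops, water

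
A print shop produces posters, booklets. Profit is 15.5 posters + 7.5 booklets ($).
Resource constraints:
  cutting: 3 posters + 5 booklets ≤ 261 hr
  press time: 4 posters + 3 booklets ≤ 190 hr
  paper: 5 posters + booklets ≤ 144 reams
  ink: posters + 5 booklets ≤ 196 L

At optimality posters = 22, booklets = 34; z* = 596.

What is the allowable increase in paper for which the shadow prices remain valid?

93.5

Binding constraints: press time, paper. The basis is B = [[4,3],[5,1]] with det -11.
Per unit increase in paper, x* moves by d = (0.2727, -0.3636).
The basis stays optimal until booklets reaches 0; allowable increase = 93.5 reams.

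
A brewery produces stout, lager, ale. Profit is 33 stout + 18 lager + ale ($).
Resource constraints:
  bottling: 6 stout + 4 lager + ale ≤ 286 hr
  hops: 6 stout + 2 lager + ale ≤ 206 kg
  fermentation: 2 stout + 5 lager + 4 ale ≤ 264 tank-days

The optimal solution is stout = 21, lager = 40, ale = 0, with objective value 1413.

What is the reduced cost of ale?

-4.5

Check each constraint at x*: bottling 286/286 (tight); hops 206/206 (tight); fermentation 242/264 (slack 22).
Slack constraints have shadow price 0 (complementary slackness).
Dual feasibility on the basic columns requires 6·y_bottling + 6·y_hops = 33, 4·y_bottling + 2·y_hops = 18.
This yields shadow prices y_bottling = 3.5, y_hops = 2.
Reduced cost of ale: c₃ − yᵀa₃ = 1 − (3.5·1 + 2·1) = 1 − 5.5 = -4.5.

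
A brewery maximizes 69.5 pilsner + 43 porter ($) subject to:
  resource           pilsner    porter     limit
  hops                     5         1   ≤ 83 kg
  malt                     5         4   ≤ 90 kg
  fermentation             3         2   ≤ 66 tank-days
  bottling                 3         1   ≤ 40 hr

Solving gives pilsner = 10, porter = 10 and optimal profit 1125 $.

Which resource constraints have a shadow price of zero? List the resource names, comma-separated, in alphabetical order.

hops: 60/83 (slack 23)
malt: 90/90 (binding)
fermentation: 50/66 (slack 16)
bottling: 40/40 (binding)
By complementary slackness, a constraint with positive slack has shadow price 0 → fermentation, hops.

fermentation, hops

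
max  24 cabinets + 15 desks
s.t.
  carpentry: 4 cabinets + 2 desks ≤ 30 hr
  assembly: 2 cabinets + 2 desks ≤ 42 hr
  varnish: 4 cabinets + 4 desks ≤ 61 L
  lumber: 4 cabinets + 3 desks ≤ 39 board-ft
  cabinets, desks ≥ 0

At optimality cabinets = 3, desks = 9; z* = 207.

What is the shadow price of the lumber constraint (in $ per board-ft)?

Binding: carpentry and lumber. Non-binding: assembly (18 unused), varnish (13 unused).
Since assembly, varnish are not tight, their duals are 0.
From A_Bᵀ y = c: 4·y_carpentry + 4·y_lumber = 24; 2·y_carpentry + 3·y_lumber = 15.
Solving: y_carpentry = 3, y_lumber = 3.
Shadow price of lumber = 3.

3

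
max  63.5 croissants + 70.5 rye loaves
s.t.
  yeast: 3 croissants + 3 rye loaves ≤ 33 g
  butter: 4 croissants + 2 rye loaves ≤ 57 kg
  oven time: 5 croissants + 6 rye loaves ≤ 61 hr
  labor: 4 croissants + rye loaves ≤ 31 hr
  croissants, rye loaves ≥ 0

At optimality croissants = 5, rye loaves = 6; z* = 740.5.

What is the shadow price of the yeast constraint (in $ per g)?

9.5

At the optimum: yeast uses 33 of 33 (binding); butter uses 32 of 57 (slack = 25); oven time uses 61 of 61 (binding); labor uses 26 of 31 (slack = 5).
Since butter, labor are not tight, their duals are 0.
From A_Bᵀ y = c: 3·y_yeast + 5·y_oven time = 63.5; 3·y_yeast + 6·y_oven time = 70.5.
This yields shadow prices y_yeast = 9.5, y_oven time = 7.
Shadow price of yeast = 9.5.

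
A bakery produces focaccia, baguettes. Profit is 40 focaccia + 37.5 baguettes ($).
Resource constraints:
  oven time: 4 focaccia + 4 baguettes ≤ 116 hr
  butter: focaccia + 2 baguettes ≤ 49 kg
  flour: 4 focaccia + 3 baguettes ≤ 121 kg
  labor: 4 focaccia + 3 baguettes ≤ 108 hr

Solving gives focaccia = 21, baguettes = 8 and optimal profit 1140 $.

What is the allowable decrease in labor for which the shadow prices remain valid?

12

Binding constraints: oven time, labor. The basis is B = [[4,4],[4,3]] with det -4.
Per unit decrease in labor, x* moves by d = (-1, 1).
The basis stays optimal until butter becomes binding; allowable decrease = 12 hr.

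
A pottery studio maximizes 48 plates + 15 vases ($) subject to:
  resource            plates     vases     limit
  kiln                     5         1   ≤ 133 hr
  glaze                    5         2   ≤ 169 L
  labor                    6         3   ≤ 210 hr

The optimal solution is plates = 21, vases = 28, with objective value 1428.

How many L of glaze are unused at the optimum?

8

glaze used = 5·21 + 2·28 = 161; slack = 169 − 161 = 8.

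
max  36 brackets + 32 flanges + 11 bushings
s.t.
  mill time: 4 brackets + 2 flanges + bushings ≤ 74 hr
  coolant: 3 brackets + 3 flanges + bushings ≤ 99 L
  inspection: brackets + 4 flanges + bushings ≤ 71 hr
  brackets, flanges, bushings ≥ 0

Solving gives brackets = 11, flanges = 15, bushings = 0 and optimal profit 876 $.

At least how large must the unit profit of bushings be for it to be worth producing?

12

Binding: mill time and inspection. Non-binding: coolant (21 unused).
Slack constraints have shadow price 0 (complementary slackness).
The binding rows give the dual system: 4·y_mill time + 1·y_inspection = 36 and 2·y_mill time + 4·y_inspection = 32.
→ y_mill time = 8 and y_inspection = 4.
bushings enters the basis when its profit ≥ yᵀa₃ = 8·1 + 4·1 = 12.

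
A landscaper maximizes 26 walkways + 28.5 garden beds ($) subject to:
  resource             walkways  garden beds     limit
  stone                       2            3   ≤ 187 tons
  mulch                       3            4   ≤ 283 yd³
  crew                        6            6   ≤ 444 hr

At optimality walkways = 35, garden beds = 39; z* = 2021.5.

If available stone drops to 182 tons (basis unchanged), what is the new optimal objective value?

2009

At the optimum: stone uses 187 of 187 (binding); mulch uses 261 of 283 (slack = 22); crew uses 444 of 444 (binding).
By complementary slackness, y = 0 for the non-binding constraint.
The binding rows give the dual system: 2·y_stone + 6·y_crew = 26 and 3·y_stone + 6·y_crew = 28.5.
Solving: y_stone = 2.5, y_crew = 3.5.
Δz = y_stone·Δb = 2.5 × (-5) = -12.5, so new z* = 2021.5 − 12.5 = 2009.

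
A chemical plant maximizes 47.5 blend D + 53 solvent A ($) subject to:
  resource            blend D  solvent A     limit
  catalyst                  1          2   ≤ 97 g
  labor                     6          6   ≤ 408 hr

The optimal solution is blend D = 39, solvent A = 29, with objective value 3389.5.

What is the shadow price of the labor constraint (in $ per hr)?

At the optimum: catalyst uses 97 of 97 (binding); labor uses 408 of 408 (binding).
Dual feasibility on the basic columns requires 1·y_catalyst + 6·y_labor = 47.5, 2·y_catalyst + 6·y_labor = 53.
This yields shadow prices y_catalyst = 5.5, y_labor = 7.
Shadow price of labor = 7.

7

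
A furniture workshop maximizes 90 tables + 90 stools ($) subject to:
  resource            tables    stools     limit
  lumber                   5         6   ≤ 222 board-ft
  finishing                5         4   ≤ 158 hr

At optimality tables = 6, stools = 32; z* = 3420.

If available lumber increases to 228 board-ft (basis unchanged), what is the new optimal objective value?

3474

Check each constraint at x*: lumber 222/222 (tight); finishing 158/158 (tight).
The binding rows give the dual system: 5·y_lumber + 5·y_finishing = 90 and 6·y_lumber + 4·y_finishing = 90.
→ y_lumber = 9 and y_finishing = 9.
Δz = y_lumber·Δb = 9 × (6) = 54, so new z* = 3420 + 54 = 3474.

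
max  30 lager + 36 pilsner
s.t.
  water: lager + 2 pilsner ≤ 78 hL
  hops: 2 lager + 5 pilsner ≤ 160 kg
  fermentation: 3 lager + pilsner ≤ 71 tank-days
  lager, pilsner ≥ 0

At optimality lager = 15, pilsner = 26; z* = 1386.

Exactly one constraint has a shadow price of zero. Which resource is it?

water

water: 67/78 (slack 11)
hops: 160/160 (binding)
fermentation: 71/71 (binding)
By complementary slackness, a constraint with positive slack has shadow price 0 → water.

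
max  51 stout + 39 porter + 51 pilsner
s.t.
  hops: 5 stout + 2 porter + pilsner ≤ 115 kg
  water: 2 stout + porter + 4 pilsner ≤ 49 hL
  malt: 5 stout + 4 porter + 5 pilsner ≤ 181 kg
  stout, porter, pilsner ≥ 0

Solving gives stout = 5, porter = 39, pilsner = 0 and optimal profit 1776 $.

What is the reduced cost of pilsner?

-6

Check each constraint at x*: hops 103/115 (slack 12); water 49/49 (tight); malt 181/181 (tight).
Slack constraints have shadow price 0 (complementary slackness).
From A_Bᵀ y = c: 2·y_water + 5·y_malt = 51; 1·y_water + 4·y_malt = 39.
→ y_water = 3 and y_malt = 9.
Reduced cost of pilsner: c₃ − yᵀa₃ = 51 − (3·4 + 9·5) = 51 − 57 = -6.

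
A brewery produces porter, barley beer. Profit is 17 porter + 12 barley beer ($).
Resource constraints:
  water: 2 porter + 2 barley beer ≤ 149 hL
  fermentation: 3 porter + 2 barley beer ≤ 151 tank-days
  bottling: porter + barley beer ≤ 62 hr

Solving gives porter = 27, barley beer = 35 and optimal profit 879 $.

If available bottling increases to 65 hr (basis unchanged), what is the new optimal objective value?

885

At the optimum: water uses 124 of 149 (slack = 25); fermentation uses 151 of 151 (binding); bottling uses 62 of 62 (binding).
Slack constraints have shadow price 0 (complementary slackness).
The binding rows give the dual system: 3·y_fermentation + 1·y_bottling = 17 and 2·y_fermentation + 1·y_bottling = 12.
→ y_fermentation = 5 and y_bottling = 2.
Δz = y_bottling·Δb = 2 × (3) = 6, so new z* = 879 + 6 = 885.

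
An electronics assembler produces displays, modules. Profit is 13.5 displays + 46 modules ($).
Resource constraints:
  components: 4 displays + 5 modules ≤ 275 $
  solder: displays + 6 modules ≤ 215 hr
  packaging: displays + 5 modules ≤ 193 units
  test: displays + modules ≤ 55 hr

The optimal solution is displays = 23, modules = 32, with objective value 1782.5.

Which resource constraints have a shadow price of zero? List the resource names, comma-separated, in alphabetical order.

components, packaging

components: 252/275 (slack 23)
solder: 215/215 (binding)
packaging: 183/193 (slack 10)
test: 55/55 (binding)
By complementary slackness, a constraint with positive slack has shadow price 0 → components, packaging.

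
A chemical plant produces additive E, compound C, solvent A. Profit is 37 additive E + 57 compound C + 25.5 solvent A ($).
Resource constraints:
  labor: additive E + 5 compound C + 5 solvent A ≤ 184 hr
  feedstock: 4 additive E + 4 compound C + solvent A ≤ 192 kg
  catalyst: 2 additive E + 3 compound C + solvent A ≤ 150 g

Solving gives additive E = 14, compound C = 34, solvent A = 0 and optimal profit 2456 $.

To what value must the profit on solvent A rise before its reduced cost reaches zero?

Check each constraint at x*: labor 184/184 (tight); feedstock 192/192 (tight); catalyst 130/150 (slack 20).
Slack constraints have shadow price 0 (complementary slackness).
From A_Bᵀ y = c: 1·y_labor + 4·y_feedstock = 37; 5·y_labor + 4·y_feedstock = 57.
This yields shadow prices y_labor = 5, y_feedstock = 8.
solvent A enters the basis when its profit ≥ yᵀa₃ = 5·5 + 8·1 = 33.

33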